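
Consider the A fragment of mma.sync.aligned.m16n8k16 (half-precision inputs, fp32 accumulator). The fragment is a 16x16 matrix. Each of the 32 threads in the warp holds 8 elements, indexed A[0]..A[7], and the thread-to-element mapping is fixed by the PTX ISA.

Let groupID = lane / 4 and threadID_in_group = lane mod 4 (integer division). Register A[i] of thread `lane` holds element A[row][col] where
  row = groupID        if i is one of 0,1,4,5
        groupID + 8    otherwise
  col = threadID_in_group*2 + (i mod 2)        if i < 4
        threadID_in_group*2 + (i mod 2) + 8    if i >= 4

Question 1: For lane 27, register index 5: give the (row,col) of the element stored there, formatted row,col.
lane 27: g=6 (27/4), t=3 (27%4)
i=5: r=6+0=6, c=3*2+1+8=15

6,15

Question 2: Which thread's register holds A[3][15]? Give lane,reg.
r: 3->gid=3,r8=0  c: 15->c8=1,tid=3,i&1=1
L=3*4+3=15  i=1*4+0*2+1=5

15,5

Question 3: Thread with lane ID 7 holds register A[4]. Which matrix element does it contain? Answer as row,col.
L=7⇒gr=7>>2=1, th=7&3=3
[4]⇒row 1+0=1  col 3·2+0+8=14

1,14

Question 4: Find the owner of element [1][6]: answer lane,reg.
7,0

r:1=>grp=1,rB=0  c:6=>cB=0,tig=3,lo=0
L=1*4+3=7  i=0*4+0*2+0=0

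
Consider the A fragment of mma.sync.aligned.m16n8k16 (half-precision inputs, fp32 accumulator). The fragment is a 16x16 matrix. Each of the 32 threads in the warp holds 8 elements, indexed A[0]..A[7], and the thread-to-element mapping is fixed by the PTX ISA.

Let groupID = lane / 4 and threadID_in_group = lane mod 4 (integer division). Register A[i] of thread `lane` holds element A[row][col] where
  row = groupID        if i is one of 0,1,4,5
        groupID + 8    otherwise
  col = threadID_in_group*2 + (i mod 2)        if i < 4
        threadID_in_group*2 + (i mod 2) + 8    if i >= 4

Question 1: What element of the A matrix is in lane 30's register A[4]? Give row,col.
7,12

L=30→G=30>>2=7, T=30&3=2
[4]→row 7+0=7  col 2·2+0+8=12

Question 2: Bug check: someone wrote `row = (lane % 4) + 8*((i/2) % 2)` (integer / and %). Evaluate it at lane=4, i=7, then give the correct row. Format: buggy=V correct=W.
buggy=8 correct=9

`(lane % 4) + 8*((i/2) % 2)`[4,7]→8
lane 4: G=1 (4/4), T=0 (4%4)
i=7: r=1+8=9, c=0*2+1+8=9
row: 8 vs 9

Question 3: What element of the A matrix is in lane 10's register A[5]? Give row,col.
2,13

10: g=2,t=2
[5] (2+0,2*2+1+8) = (2,13)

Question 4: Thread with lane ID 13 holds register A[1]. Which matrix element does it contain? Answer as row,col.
13: g=3,t=1
[1] (3+0,1*2+1+0) = (3,3)

3,3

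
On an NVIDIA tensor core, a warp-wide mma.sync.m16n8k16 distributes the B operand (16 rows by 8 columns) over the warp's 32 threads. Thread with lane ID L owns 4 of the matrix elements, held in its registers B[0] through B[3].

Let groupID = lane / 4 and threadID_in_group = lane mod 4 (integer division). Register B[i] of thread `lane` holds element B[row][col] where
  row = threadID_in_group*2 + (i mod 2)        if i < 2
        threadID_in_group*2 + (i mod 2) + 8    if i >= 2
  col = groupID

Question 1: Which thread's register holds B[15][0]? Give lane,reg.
c=0->g=0  r=15->rb=1,t=3,b0=1
L=0*4+3=3  i=1*2+1=3

3,3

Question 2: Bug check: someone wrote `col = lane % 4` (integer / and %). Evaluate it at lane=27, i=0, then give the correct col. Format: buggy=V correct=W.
`lane % 4`[27,0]→3
lane 27→27/4=6, 27 mod 4=3
i=0  r:2·3+0+0→6  c:6
col: 3 vs 6

buggy=3 correct=6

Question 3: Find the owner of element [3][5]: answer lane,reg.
c:5=>grp=5  r:3=>rB=0,tig=1,lo=1
L=5*4+1=21  i=0*2+1=1

21,1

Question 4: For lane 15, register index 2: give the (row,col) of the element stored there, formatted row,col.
15: G=3,T=3
[2] (3*2+0+8,3) = (14,3)

14,3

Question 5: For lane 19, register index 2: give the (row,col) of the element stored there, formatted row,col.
lane 19⇒19/4=4, 19 mod 4=3
i=2  r:2·3+0+8⇒14  c:4

14,4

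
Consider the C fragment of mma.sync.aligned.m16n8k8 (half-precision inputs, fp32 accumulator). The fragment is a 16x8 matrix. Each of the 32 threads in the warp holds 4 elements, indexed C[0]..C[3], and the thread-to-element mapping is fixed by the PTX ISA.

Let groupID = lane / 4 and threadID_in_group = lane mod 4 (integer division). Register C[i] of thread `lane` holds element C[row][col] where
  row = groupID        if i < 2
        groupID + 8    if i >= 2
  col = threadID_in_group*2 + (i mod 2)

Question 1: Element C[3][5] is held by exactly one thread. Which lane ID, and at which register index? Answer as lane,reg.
r=3->g=3,rb=0  c=5->t=2,b0=1
L=3*4+2=14  i=0*2+1=1

14,1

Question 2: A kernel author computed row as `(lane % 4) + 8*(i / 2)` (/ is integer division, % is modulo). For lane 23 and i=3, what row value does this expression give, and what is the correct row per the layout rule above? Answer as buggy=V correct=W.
buggy=11 correct=13

`(lane % 4) + 8*(i / 2)`[23,3]->11
23: g=5,t=3
[3] (5+8,3*2+1) = (13,7)
row: 11 vs 13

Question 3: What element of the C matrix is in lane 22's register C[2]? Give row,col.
13,4

22: g=5,t=2
[2] (5+8,2*2+0) = (13,4)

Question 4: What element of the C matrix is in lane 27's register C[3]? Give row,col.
14,7

L=27⇒gr=27>>2=6, th=27&3=3
[3]⇒row 6+8=14  col 3·2+1=7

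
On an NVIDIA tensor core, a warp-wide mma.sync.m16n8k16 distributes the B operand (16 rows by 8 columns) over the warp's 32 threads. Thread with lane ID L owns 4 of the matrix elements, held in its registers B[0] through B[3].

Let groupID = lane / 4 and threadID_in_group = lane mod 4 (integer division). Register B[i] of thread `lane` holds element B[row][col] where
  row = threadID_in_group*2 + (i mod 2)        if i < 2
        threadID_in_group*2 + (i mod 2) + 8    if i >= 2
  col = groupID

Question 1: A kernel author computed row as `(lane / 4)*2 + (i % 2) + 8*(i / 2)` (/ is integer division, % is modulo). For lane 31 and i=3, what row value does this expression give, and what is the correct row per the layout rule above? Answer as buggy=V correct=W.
buggy=23 correct=15

`(lane / 4)*2 + (i % 2) + 8*(i / 2)`[31,3]→23
L=31→G=31>>2=7, T=31&3=3
[3]→row 3·2+1+8=15  col G=7
row: 23 vs 15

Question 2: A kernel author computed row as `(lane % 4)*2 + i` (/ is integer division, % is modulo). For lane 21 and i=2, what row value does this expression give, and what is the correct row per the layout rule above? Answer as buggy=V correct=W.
`(lane % 4)*2 + i`[21,2]->4
L=21->gid=21>>2=5, tid=21&3=1
[2]->row 1·2+0+8=10  col gid=5
row: 4 vs 10

buggy=4 correct=10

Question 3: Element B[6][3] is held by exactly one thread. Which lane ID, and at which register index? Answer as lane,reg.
15,0

c=3⇒gr=3  r=6⇒Rb=0,th=3,odd=0
L=3*4+3=15  i=0*2+0=0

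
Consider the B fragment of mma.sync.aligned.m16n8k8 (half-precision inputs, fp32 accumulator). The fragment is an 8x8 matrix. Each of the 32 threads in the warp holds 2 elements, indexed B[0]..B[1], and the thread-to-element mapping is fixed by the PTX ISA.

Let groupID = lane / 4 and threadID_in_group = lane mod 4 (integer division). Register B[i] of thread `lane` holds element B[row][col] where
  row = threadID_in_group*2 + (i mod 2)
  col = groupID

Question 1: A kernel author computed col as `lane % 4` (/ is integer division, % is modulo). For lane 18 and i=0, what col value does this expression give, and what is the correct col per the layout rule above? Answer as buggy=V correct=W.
buggy=2 correct=4

`lane % 4`[18,0]→2
lane 18: G=4 (18/4), T=2 (18%4)
i=0: r=2*2+0=4, c=G=4
col: 2 vs 4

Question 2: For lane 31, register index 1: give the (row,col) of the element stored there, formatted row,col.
L=31->g=31>>2=7, t=31&3=3
[1]->row 3·2+1=7  col g=7

7,7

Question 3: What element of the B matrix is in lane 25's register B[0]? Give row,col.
lane 25: gid=6 (25/4), tid=1 (25%4)
i=0: r=1*2+0=2, c=gid=6

2,6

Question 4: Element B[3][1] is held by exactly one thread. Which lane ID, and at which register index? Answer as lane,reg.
5,1

c: 1->gid=1  r: 3->tid=1,i&1=1
L=1*4+1=5  i=1=1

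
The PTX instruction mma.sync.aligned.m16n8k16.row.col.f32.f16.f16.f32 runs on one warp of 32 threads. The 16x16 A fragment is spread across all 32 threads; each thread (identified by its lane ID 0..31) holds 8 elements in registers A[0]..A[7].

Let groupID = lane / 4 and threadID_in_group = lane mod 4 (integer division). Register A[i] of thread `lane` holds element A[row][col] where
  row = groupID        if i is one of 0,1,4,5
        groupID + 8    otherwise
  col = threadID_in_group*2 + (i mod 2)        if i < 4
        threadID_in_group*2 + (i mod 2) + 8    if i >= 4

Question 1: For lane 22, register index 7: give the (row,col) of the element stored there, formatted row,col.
lane 22: gid=5 (22/4), tid=2 (22%4)
i=7: r=5+8=13, c=2*2+1+8=13

13,13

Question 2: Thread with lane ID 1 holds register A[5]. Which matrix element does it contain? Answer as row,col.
L=1=>grp=1>>2=0, tig=1&3=1
[5]=>row 0+0=0  col 1·2+1+8=11

0,11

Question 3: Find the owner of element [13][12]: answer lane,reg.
r=13⇒gr=5,Rb=1  c=12⇒Cb=1,th=2,odd=0
L=5*4+2=22  i=1*4+1*2+0=6

22,6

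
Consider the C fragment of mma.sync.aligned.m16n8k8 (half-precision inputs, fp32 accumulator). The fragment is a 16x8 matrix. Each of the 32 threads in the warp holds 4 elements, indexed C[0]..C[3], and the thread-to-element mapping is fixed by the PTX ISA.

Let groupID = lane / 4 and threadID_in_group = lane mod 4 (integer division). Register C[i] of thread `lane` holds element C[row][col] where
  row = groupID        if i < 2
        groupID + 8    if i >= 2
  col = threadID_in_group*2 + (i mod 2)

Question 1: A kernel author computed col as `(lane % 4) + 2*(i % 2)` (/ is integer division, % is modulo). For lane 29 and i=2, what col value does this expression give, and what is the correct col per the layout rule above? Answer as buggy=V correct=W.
`(lane % 4) + 2*(i % 2)`[29,2]->1
L=29->g=29>>2=7, t=29&3=1
[2]->row 7+8=15  col 1·2+0=2
col: 1 vs 2

buggy=1 correct=2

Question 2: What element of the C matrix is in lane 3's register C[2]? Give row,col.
8,6

L=3->g=3>>2=0, t=3&3=3
[2]->row 0+8=8  col 3·2+0=6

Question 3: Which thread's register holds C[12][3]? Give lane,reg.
17,3

r=12->g=4,rb=1  c=3->t=1,b0=1
L=4*4+1=17  i=1*2+1=3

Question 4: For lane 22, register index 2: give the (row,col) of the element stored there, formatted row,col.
13,4

lane 22: G=5 (22/4), T=2 (22%4)
i=2: r=5+8=13, c=2*2+0=4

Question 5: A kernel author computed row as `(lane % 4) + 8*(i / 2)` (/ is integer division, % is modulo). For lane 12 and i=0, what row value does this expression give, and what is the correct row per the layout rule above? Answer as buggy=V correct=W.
buggy=0 correct=3

`(lane % 4) + 8*(i / 2)`[12,0]->0
lane 12: g=3 (12/4), t=0 (12%4)
i=0: r=3+0=3, c=0*2+0=0
row: 0 vs 3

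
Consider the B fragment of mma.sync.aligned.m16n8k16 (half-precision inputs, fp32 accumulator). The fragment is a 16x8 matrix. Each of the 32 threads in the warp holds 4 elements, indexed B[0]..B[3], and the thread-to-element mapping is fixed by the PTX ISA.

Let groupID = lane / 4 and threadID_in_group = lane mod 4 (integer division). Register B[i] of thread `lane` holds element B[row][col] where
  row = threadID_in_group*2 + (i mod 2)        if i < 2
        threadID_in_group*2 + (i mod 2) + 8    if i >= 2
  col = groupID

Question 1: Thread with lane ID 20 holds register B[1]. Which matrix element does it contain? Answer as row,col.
1,5

L=20⇒gr=20>>2=5, th=20&3=0
[1]⇒row 0·2+1+0=1  col gr=5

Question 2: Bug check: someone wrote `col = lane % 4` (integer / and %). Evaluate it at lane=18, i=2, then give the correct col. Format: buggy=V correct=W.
buggy=2 correct=4

`lane % 4`[18,2]→2
lane 18: G=4 (18/4), T=2 (18%4)
i=2: r=2*2+0+8=12, c=G=4
col: 2 vs 4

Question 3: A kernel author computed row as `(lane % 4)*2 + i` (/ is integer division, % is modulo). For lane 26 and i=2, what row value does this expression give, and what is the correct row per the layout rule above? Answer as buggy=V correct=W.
buggy=6 correct=12

`(lane % 4)*2 + i`[26,2]→6
lane 26→26/4=6, 26 mod 4=2
i=2  r:2·2+0+8→12  c:6
row: 6 vs 12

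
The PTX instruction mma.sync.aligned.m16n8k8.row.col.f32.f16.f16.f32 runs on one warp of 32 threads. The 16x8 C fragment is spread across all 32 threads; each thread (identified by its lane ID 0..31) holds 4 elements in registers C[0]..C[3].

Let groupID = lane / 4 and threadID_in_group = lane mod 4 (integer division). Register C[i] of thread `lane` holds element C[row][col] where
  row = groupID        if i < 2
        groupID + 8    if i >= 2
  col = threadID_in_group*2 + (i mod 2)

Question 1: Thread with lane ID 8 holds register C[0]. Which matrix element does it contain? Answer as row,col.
2,0

L=8=>grp=8>>2=2, tig=8&3=0
[0]=>row 2+0=2  col 0·2+0=0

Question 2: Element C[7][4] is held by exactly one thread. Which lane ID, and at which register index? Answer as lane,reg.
r=7→G=7,rhi=0  c=4→T=2,p=0
L=7*4+2=30  i=0*2+0=0

30,0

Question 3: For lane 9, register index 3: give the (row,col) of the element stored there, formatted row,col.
lane 9: grp=2 (9/4), tig=1 (9%4)
i=3: r=2+8=10, c=1*2+1=3

10,3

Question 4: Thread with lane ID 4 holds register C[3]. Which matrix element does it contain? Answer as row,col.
L=4=>grp=4>>2=1, tig=4&3=0
[3]=>row 1+8=9  col 0·2+1=1

9,1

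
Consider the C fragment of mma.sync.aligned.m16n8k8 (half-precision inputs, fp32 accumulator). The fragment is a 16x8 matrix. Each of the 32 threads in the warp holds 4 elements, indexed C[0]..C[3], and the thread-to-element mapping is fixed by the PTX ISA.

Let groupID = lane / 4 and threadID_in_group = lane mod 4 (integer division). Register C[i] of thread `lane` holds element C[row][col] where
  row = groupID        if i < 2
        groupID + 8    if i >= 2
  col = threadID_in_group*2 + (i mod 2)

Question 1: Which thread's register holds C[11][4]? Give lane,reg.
r:11=>grp=3,rB=1  c:4=>tig=2,lo=0
L=3*4+2=14  i=1*2+0=2

14,2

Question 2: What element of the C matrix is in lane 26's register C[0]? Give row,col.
6,4

26: gid=6,tid=2
[0] (6+0,2*2+0) = (6,4)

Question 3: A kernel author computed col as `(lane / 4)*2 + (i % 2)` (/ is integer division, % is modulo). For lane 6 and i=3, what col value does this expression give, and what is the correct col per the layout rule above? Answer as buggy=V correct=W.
buggy=3 correct=5

`(lane / 4)*2 + (i % 2)`[6,3]->3
6: g=1,t=2
[3] (1+8,2*2+1) = (9,5)
col: 3 vs 5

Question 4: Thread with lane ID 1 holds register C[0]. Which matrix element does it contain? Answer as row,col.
L=1->g=1>>2=0, t=1&3=1
[0]->row 0+0=0  col 1·2+0=2

0,2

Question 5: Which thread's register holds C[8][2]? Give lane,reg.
1,2

r=8→G=0,rhi=1  c=2→T=1,p=0
L=0*4+1=1  i=1*2+0=2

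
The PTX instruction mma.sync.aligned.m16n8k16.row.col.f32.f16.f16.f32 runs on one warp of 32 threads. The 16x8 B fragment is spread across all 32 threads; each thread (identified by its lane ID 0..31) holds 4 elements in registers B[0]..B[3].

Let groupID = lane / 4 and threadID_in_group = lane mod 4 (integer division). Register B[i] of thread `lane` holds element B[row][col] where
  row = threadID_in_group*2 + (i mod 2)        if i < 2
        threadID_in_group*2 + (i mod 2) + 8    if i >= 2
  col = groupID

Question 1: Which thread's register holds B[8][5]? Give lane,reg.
c=5->g=5  r=8->rb=1,t=0,b0=0
L=5*4+0=20  i=1*2+0=2

20,2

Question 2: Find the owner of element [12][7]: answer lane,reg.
c=7→G=7  r=12→rhi=1,T=2,p=0
L=7*4+2=30  i=1*2+0=2

30,2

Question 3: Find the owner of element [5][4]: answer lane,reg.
c=4->g=4  r=5->rb=0,t=2,b0=1
L=4*4+2=18  i=0*2+1=1

18,1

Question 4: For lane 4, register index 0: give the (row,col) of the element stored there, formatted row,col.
0,1

4: gr=1,th=0
[0] (0*2+0+0,1) = (0,1)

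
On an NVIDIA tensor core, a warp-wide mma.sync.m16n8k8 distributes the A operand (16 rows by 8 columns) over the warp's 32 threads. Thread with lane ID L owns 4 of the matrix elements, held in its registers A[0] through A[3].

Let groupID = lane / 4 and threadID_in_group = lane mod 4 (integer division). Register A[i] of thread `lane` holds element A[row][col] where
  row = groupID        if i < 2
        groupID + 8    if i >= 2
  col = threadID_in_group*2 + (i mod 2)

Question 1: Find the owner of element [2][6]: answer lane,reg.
r=2->g=2,rb=0  c=6->t=3,b0=0
L=2*4+3=11  i=0*2+0=0

11,0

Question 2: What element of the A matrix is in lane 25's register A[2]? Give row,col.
14,2

L=25->gid=25>>2=6, tid=25&3=1
[2]->row 6+8=14  col 1·2+0=2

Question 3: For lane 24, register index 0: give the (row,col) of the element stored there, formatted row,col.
24: G=6,T=0
[0] (6+0,0*2+0) = (6,0)

6,0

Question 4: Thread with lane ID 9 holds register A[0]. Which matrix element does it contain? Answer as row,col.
lane 9: g=2 (9/4), t=1 (9%4)
i=0: r=2+0=2, c=1*2+0=2

2,2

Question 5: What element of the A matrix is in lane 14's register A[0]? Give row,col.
3,4

lane 14: grp=3 (14/4), tig=2 (14%4)
i=0: r=3+0=3, c=2*2+0=4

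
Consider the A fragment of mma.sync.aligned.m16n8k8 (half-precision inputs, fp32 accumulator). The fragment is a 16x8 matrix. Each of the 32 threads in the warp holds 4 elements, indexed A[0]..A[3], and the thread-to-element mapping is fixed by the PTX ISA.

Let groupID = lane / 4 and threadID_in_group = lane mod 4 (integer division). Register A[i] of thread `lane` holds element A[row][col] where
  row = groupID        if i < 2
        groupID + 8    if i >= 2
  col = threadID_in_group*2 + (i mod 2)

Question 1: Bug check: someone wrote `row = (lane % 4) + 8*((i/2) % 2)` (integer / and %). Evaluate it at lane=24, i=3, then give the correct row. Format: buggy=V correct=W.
`(lane % 4) + 8*((i/2) % 2)`[24,3]⇒8
L=24⇒gr=24>>2=6, th=24&3=0
[3]⇒row 6+8=14  col 0·2+1=1
row: 8 vs 14

buggy=8 correct=14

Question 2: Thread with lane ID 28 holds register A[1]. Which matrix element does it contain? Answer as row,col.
7,1

lane 28: grp=7 (28/4), tig=0 (28%4)
i=1: r=7+0=7, c=0*2+1=1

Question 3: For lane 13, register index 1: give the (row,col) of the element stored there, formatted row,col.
3,3

13: gr=3,th=1
[1] (3+0,1*2+1) = (3,3)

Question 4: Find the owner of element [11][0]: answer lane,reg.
12,2

r=11->g=3,rb=1  c=0->t=0,b0=0
L=3*4+0=12  i=1*2+0=2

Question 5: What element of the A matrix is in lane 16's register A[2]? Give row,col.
lane 16: G=4 (16/4), T=0 (16%4)
i=2: r=4+8=12, c=0*2+0=0

12,0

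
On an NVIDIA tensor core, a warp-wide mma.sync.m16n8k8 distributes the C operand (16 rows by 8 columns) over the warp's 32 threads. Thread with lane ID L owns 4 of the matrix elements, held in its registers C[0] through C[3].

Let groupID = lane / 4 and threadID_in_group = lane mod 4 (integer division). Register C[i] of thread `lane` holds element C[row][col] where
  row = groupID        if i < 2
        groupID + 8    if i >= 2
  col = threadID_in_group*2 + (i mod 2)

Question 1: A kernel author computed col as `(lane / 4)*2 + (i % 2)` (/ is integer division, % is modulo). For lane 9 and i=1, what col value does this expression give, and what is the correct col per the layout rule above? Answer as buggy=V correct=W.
buggy=5 correct=3

`(lane / 4)*2 + (i % 2)`[9,1]->5
L=9->g=9>>2=2, t=9&3=1
[1]->row 2+0=2  col 1·2+1=3
col: 5 vs 3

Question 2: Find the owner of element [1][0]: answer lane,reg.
4,0

r: 1->gid=1,r8=0  c: 0->tid=0,i&1=0
L=1*4+0=4  i=0*2+0=0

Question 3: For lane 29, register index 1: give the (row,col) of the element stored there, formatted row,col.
7,3

L=29→G=29>>2=7, T=29&3=1
[1]→row 7+0=7  col 1·2+1=3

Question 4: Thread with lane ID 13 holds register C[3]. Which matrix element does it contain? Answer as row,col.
L=13⇒gr=13>>2=3, th=13&3=1
[3]⇒row 3+8=11  col 1·2+1=3

11,3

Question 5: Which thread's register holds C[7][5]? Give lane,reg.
r: 7->gid=7,r8=0  c: 5->tid=2,i&1=1
L=7*4+2=30  i=0*2+1=1

30,1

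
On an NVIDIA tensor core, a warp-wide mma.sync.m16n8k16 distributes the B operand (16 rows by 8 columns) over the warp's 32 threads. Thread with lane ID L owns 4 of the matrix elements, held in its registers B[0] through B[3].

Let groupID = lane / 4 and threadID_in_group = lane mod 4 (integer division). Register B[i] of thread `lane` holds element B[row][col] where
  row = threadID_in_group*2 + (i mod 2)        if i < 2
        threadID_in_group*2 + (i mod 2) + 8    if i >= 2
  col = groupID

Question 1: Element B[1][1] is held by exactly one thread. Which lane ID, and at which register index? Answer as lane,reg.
c:1=>grp=1  r:1=>rB=0,tig=0,lo=1
L=1*4+0=4  i=0*2+1=1

4,1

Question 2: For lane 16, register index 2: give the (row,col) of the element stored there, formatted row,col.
lane 16=>16/4=4, 16 mod 4=0
i=2  r:2·0+0+8=>8  c:4

8,4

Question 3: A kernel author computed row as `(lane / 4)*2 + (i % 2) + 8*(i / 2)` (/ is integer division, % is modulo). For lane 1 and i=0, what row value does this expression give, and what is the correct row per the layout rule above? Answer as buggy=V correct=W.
buggy=0 correct=2

`(lane / 4)*2 + (i % 2) + 8*(i / 2)`[1,0]->0
L=1->g=1>>2=0, t=1&3=1
[0]->row 1·2+0+0=2  col g=0
row: 0 vs 2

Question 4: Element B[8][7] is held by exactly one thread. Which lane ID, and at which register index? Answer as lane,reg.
c=7⇒gr=7  r=8⇒Rb=1,th=0,odd=0
L=7*4+0=28  i=1*2+0=2

28,2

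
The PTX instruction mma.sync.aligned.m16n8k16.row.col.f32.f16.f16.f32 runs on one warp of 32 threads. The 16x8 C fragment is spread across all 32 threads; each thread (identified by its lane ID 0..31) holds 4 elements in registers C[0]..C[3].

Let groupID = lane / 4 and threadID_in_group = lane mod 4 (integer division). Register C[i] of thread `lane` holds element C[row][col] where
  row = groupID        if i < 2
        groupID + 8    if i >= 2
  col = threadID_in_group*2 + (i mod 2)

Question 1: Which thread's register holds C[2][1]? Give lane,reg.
r=2->g=2,rb=0  c=1->t=0,b0=1
L=2*4+0=8  i=0*2+1=1

8,1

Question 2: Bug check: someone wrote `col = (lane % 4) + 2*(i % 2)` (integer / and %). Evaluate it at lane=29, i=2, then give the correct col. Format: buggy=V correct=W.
`(lane % 4) + 2*(i % 2)`[29,2]→1
L=29→G=29>>2=7, T=29&3=1
[2]→row 7+8=15  col 1·2+0=2
col: 1 vs 2

buggy=1 correct=2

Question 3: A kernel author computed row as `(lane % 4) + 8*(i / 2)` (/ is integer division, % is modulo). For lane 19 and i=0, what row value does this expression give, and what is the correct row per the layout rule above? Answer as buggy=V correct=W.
buggy=3 correct=4

`(lane % 4) + 8*(i / 2)`[19,0]→3
lane 19→19/4=4, 19 mod 4=3
i=0  r:4+0→4  c:2·3+0→6
row: 3 vs 4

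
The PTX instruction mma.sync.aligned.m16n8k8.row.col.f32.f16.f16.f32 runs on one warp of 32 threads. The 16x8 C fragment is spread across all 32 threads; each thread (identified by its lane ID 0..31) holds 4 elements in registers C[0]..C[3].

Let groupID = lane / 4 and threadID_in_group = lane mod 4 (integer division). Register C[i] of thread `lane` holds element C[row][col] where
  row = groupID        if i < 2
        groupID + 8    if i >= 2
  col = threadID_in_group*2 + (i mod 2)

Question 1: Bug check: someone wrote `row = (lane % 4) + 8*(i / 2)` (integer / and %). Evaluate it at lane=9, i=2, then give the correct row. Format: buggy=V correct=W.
`(lane % 4) + 8*(i / 2)`[9,2]->9
L=9->g=9>>2=2, t=9&3=1
[2]->row 2+8=10  col 1·2+0=2
row: 9 vs 10

buggy=9 correct=10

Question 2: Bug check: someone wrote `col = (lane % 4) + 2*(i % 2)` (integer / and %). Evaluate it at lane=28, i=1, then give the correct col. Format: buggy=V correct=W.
buggy=2 correct=1

`(lane % 4) + 2*(i % 2)`[28,1]->2
28: g=7,t=0
[1] (7+0,0*2+1) = (7,1)
col: 2 vs 1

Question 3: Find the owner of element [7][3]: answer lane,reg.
29,1

r=7→G=7,rhi=0  c=3→T=1,p=1
L=7*4+1=29  i=0*2+1=1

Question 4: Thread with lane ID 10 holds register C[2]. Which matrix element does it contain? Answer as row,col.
10,4

10: gid=2,tid=2
[2] (2+8,2*2+0) = (10,4)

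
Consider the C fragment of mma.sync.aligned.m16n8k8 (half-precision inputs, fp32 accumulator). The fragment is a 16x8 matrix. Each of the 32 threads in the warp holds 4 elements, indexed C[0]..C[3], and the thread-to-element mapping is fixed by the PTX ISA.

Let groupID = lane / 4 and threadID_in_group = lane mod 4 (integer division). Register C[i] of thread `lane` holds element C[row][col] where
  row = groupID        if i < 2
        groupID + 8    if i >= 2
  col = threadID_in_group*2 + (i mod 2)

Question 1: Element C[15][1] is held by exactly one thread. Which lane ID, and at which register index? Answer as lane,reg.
28,3

r:15=>grp=7,rB=1  c:1=>tig=0,lo=1
L=7*4+0=28  i=1*2+1=3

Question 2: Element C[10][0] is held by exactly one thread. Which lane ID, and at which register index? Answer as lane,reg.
r:10=>grp=2,rB=1  c:0=>tig=0,lo=0
L=2*4+0=8  i=1*2+0=2

8,2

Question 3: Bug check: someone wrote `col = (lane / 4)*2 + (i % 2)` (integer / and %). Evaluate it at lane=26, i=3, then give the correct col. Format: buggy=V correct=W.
buggy=13 correct=5

`(lane / 4)*2 + (i % 2)`[26,3]=>13
L=26=>grp=26>>2=6, tig=26&3=2
[3]=>row 6+8=14  col 2·2+1=5
col: 13 vs 5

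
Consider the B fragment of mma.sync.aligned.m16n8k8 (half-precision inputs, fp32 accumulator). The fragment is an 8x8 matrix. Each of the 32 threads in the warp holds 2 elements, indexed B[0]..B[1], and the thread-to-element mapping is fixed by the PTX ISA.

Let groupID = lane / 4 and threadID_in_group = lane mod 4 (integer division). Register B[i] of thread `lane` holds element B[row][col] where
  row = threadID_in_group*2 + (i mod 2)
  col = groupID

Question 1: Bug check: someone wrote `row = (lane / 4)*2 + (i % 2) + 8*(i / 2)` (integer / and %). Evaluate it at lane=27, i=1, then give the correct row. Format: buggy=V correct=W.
`(lane / 4)*2 + (i % 2) + 8*(i / 2)`[27,1]->13
lane 27: gid=6 (27/4), tid=3 (27%4)
i=1: r=3*2+1=7, c=gid=6
row: 13 vs 7

buggy=13 correct=7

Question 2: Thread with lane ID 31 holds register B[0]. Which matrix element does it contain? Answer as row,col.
6,7

lane 31→31/4=7, 31 mod 4=3
i=0  r:2·3+0→6  c:7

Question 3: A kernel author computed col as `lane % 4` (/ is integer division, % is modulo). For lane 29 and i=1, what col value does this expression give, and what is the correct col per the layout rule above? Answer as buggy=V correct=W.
`lane % 4`[29,1]⇒1
29: gr=7,th=1
[1] (1*2+1,7) = (3,7)
col: 1 vs 7

buggy=1 correct=7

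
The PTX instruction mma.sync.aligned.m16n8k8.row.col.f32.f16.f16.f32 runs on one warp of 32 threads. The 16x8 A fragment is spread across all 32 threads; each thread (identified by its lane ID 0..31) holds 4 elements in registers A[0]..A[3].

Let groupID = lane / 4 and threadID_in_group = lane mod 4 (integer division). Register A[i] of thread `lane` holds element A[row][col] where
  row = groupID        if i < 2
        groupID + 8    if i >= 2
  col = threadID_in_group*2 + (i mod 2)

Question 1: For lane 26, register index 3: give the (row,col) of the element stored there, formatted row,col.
14,5

lane 26→26/4=6, 26 mod 4=2
i=3  r:6+8→14  c:2·2+1→5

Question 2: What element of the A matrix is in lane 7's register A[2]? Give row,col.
lane 7⇒7/4=1, 7 mod 4=3
i=2  r:1+8⇒9  c:2·3+0⇒6

9,6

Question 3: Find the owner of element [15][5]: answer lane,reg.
r:15=>grp=7,rB=1  c:5=>tig=2,lo=1
L=7*4+2=30  i=1*2+1=3

30,3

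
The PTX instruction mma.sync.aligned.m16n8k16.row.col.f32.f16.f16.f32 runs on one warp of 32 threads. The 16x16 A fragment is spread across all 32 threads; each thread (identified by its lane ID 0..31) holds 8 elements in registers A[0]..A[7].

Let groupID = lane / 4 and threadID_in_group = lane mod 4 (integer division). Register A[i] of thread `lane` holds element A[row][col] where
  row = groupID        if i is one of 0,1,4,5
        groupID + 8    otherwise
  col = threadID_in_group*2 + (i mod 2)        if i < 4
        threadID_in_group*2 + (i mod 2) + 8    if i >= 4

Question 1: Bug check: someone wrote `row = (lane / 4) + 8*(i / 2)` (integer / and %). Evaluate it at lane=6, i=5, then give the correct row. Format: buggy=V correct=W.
`(lane / 4) + 8*(i / 2)`[6,5]->17
6: g=1,t=2
[5] (1+0,2*2+1+8) = (1,13)
row: 17 vs 1

buggy=17 correct=1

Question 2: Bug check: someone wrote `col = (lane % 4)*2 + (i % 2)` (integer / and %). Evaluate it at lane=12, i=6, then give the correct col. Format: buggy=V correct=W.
`(lane % 4)*2 + (i % 2)`[12,6]=>0
12: grp=3,tig=0
[6] (3+8,0*2+0+8) = (11,8)
col: 0 vs 8

buggy=0 correct=8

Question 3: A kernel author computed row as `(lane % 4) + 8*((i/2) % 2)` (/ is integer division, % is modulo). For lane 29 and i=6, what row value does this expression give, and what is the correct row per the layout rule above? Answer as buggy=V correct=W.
buggy=9 correct=15

`(lane % 4) + 8*((i/2) % 2)`[29,6]⇒9
lane 29: gr=7 (29/4), th=1 (29%4)
i=6: r=7+8=15, c=1*2+0+8=10
row: 9 vs 15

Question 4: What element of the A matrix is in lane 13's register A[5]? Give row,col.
3,11

L=13=>grp=13>>2=3, tig=13&3=1
[5]=>row 3+0=3  col 1·2+1+8=11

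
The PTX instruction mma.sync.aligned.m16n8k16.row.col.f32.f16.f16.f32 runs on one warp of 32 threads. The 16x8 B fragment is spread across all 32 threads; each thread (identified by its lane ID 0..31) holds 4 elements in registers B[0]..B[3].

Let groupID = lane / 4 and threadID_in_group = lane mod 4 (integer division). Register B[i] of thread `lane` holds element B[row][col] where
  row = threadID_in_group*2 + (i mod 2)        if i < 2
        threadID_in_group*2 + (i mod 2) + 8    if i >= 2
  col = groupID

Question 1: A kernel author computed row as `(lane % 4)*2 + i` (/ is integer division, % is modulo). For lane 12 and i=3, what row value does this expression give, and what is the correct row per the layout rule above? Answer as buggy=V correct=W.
`(lane % 4)*2 + i`[12,3]→3
lane 12: G=3 (12/4), T=0 (12%4)
i=3: r=0*2+1+8=9, c=G=3
row: 3 vs 9

buggy=3 correct=9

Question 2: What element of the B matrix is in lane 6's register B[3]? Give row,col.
13,1

lane 6->6/4=1, 6 mod 4=2
i=3  r:2·2+1+8->13  c:1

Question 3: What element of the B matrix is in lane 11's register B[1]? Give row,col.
lane 11=>11/4=2, 11 mod 4=3
i=1  r:2·3+1+0=>7  c:2

7,2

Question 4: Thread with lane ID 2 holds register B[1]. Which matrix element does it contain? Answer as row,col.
lane 2->2/4=0, 2 mod 4=2
i=1  r:2·2+1+0->5  c:0

5,0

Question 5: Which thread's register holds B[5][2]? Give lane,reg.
c=2⇒gr=2  r=5⇒Rb=0,th=2,odd=1
L=2*4+2=10  i=0*2+1=1

10,1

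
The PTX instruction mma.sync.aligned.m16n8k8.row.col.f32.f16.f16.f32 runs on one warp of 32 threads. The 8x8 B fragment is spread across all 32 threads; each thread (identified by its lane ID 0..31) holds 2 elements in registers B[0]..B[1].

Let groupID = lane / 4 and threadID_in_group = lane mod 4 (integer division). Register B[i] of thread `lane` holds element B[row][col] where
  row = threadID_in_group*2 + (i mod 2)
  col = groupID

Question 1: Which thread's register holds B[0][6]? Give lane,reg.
c: 6->gid=6  r: 0->tid=0,i&1=0
L=6*4+0=24  i=0=0

24,0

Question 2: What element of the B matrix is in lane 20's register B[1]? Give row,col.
1,5

lane 20->20/4=5, 20 mod 4=0
i=1  r:2·0+1->1  c:5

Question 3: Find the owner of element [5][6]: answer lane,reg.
26,1

c=6→G=6  r=5→T=2,p=1
L=6*4+2=26  i=1=1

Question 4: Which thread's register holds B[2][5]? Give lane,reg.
21,0

c=5->g=5  r=2->t=1,b0=0
L=5*4+1=21  i=0=0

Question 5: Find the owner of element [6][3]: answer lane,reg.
15,0

c=3->g=3  r=6->t=3,b0=0
L=3*4+3=15  i=0=0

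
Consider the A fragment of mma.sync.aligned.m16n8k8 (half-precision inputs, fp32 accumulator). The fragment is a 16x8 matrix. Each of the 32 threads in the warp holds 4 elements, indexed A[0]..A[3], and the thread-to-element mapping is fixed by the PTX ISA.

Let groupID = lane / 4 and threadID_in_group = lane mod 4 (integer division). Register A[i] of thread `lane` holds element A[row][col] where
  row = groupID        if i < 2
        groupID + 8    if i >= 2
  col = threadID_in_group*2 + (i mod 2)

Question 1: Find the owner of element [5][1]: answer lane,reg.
r=5->g=5,rb=0  c=1->t=0,b0=1
L=5*4+0=20  i=0*2+1=1

20,1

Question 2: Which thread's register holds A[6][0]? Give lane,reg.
r=6⇒gr=6,Rb=0  c=0⇒th=0,odd=0
L=6*4+0=24  i=0*2+0=0

24,0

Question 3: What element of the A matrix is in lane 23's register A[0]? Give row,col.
5,6

lane 23⇒23/4=5, 23 mod 4=3
i=0  r:5+0⇒5  c:2·3+0⇒6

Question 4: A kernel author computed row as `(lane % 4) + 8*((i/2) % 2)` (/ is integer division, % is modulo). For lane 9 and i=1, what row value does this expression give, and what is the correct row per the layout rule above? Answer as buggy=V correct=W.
buggy=1 correct=2

`(lane % 4) + 8*((i/2) % 2)`[9,1]->1
L=9->gid=9>>2=2, tid=9&3=1
[1]->row 2+0=2  col 1·2+1=3
row: 1 vs 2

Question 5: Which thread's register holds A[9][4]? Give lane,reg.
r:9=>grp=1,rB=1  c:4=>tig=2,lo=0
L=1*4+2=6  i=1*2+0=2

6,2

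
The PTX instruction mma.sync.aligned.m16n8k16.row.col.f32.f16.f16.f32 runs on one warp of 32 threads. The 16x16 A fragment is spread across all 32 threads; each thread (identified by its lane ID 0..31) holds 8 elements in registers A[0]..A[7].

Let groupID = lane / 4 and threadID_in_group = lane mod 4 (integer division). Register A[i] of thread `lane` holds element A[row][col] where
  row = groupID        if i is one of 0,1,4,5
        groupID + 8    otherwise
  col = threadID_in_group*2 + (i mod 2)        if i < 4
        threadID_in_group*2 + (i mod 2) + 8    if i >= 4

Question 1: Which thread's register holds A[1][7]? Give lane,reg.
r=1->g=1,rb=0  c=7->cb=0,t=3,b0=1
L=1*4+3=7  i=0*4+0*2+1=1

7,1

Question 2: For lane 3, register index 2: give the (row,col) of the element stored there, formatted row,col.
lane 3→3/4=0, 3 mod 4=3
i=2  r:0+8→8  c:2·3+0+0→6

8,6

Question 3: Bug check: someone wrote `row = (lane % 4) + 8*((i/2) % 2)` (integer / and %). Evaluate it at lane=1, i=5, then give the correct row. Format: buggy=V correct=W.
buggy=1 correct=0

`(lane % 4) + 8*((i/2) % 2)`[1,5]->1
lane 1->1/4=0, 1 mod 4=1
i=5  r:0+0->0  c:2·1+1+8->11
row: 1 vs 0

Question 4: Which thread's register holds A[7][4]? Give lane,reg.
30,0

r=7⇒gr=7,Rb=0  c=4⇒Cb=0,th=2,odd=0
L=7*4+2=30  i=0*4+0*2+0=0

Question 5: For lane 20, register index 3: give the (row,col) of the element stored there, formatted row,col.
13,1

lane 20: gid=5 (20/4), tid=0 (20%4)
i=3: r=5+8=13, c=0*2+1+0=1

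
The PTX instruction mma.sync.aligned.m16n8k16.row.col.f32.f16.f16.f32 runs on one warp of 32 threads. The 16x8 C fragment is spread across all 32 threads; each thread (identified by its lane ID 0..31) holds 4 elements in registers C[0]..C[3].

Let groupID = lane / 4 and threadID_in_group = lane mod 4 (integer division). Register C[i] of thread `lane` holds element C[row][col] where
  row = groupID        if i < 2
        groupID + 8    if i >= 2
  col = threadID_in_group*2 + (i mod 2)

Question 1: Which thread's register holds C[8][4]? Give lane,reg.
r=8→G=0,rhi=1  c=4→T=2,p=0
L=0*4+2=2  i=1*2+0=2

2,2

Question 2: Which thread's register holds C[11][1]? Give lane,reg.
12,3

r: 11->gid=3,r8=1  c: 1->tid=0,i&1=1
L=3*4+0=12  i=1*2+1=3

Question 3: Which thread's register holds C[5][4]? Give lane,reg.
22,0

r=5->g=5,rb=0  c=4->t=2,b0=0
L=5*4+2=22  i=0*2+0=0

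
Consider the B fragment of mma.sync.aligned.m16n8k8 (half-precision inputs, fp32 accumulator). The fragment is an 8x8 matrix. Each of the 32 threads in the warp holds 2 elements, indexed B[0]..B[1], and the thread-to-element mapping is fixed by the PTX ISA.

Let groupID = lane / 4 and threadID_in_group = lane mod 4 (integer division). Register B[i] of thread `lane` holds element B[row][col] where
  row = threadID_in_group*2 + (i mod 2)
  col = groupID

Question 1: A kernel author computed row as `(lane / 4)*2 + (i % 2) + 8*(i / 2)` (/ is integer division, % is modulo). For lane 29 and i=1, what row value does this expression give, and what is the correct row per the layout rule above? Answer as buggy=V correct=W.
`(lane / 4)*2 + (i % 2) + 8*(i / 2)`[29,1]⇒15
29: gr=7,th=1
[1] (1*2+1,7) = (3,7)
row: 15 vs 3

buggy=15 correct=3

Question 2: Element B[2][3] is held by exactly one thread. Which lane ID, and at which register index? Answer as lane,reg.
13,0

c: 3->gid=3  r: 2->tid=1,i&1=0
L=3*4+1=13  i=0=0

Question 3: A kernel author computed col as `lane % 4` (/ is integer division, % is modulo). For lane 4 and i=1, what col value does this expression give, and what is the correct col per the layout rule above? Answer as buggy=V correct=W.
`lane % 4`[4,1]->0
lane 4->4/4=1, 4 mod 4=0
i=1  r:2·0+1->1  c:1
col: 0 vs 1

buggy=0 correct=1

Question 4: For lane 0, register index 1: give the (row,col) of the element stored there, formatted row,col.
0: grp=0,tig=0
[1] (0*2+1,0) = (1,0)

1,0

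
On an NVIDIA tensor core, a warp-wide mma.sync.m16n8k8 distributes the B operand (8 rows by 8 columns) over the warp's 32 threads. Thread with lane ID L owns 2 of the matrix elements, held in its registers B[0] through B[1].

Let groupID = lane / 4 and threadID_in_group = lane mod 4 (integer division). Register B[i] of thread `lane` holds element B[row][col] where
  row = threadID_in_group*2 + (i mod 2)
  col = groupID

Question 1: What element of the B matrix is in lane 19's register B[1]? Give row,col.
lane 19->19/4=4, 19 mod 4=3
i=1  r:2·3+1->7  c:4

7,4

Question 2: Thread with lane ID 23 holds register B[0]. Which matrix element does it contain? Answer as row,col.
6,5

23: gr=5,th=3
[0] (3*2+0,5) = (6,5)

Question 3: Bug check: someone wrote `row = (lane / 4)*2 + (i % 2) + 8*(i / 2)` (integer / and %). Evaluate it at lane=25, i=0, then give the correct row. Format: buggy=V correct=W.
`(lane / 4)*2 + (i % 2) + 8*(i / 2)`[25,0]→12
L=25→G=25>>2=6, T=25&3=1
[0]→row 1·2+0=2  col G=6
row: 12 vs 2

buggy=12 correct=2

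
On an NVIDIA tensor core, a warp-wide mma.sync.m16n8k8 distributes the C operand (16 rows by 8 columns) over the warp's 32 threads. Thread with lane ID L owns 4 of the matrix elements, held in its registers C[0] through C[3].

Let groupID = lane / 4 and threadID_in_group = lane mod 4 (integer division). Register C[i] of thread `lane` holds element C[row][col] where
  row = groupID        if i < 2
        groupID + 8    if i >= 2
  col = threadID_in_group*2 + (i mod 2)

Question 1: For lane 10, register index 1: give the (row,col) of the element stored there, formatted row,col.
L=10->gid=10>>2=2, tid=10&3=2
[1]->row 2+0=2  col 2·2+1=5

2,5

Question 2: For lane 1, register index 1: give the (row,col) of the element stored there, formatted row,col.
lane 1->1/4=0, 1 mod 4=1
i=1  r:0+0->0  c:2·1+1->3

0,3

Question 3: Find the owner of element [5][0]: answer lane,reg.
20,0

r:5=>grp=5,rB=0  c:0=>tig=0,lo=0
L=5*4+0=20  i=0*2+0=0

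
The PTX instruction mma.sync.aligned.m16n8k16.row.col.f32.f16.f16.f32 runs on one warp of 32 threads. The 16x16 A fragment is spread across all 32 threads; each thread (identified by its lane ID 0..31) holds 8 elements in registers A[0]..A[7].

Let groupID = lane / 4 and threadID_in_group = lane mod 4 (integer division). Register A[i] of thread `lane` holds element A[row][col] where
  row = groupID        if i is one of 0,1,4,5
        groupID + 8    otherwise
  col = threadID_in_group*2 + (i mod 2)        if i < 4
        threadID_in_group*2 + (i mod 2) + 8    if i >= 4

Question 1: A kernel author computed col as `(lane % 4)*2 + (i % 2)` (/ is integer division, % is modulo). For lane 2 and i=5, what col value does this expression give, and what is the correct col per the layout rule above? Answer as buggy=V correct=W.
`(lane % 4)*2 + (i % 2)`[2,5]⇒5
lane 2⇒2/4=0, 2 mod 4=2
i=5  r:0+0⇒0  c:2·2+1+8⇒13
col: 5 vs 13

buggy=5 correct=13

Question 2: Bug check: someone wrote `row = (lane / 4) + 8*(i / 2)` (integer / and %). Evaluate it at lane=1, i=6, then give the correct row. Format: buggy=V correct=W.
buggy=24 correct=8

`(lane / 4) + 8*(i / 2)`[1,6]->24
1: g=0,t=1
[6] (0+8,1*2+0+8) = (8,10)
row: 24 vs 8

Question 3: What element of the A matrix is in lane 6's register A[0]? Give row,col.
1,4

L=6->g=6>>2=1, t=6&3=2
[0]->row 1+0=1  col 2·2+0+0=4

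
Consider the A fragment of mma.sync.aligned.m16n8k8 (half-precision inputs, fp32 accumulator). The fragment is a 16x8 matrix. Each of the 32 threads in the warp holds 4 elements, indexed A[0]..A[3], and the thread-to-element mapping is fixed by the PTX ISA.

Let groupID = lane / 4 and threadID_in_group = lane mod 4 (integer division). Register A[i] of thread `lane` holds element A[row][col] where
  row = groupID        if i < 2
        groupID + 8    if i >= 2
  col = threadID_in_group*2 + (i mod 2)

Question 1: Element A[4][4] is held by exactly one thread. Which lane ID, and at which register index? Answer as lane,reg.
r: 4->gid=4,r8=0  c: 4->tid=2,i&1=0
L=4*4+2=18  i=0*2+0=0

18,0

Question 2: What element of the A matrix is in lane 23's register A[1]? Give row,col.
lane 23: g=5 (23/4), t=3 (23%4)
i=1: r=5+0=5, c=3*2+1=7

5,7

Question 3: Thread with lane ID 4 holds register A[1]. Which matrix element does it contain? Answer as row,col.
lane 4: G=1 (4/4), T=0 (4%4)
i=1: r=1+0=1, c=0*2+1=1

1,1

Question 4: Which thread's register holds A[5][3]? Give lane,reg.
21,1

r:5=>grp=5,rB=0  c:3=>tig=1,lo=1
L=5*4+1=21  i=0*2+1=1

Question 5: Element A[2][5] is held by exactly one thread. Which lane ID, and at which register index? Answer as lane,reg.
10,1

r=2->g=2,rb=0  c=5->t=2,b0=1
L=2*4+2=10  i=0*2+1=1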